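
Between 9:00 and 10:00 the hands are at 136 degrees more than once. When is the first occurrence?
At t minutes past 9:00, the hour hand is at 30 x 9 + 0.5t degrees and the minute hand is at 6t degrees.
The smaller angle between them is 136 degrees when |30H - 5.5t| = 136 or |30H - 5.5t| = 224.
With H = 9, solve 30 x 9 - 5.5t = +/- target for each target:
  t = (30 x 9 - 136) / 5.5 = 24.36
  t = (30 x 9 + 136) / 5.5 = 73.82 (outside (0, 60))
  t = (30 x 9 - 224) / 5.5 = 8.36
  t = (30 x 9 + 224) / 5.5 = 89.82 (outside (0, 60))
Valid solutions in (0, 60): {8.36, 24.36} minutes.
The first occurrence is t = 8.36 minutes.
The hands form a 136-degree angle at 8.36 minutes past 9:00.

Final answer: 8.36 minutes past 9:00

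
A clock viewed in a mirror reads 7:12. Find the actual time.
Reflection across the vertical (12-6) axis maps a hand at angle A degrees to (360 - A) degrees, which sends a reading of T minutes past 12:00 to (720 - T) minutes past 12:00.
Mirror reads 7:12 = 432 minutes past 12:00.
Actual time: (720 - 432) mod 720 = 288 minutes = 4:48.

Final answer: 4:48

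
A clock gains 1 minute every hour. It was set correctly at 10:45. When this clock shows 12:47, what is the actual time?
For every 60 true minutes, the faulty clock advances 61 minutes, so 1 faulty-clock minute corresponds to 60/61 true minutes.
From 10:45 to 12:47 on the faulty dial is 122 minutes.
True elapsed: 122 x 60/61 = 120 minutes = 2 hours.
True time: 10:45 + 2 hours = 12:45.

Final answer: 12:45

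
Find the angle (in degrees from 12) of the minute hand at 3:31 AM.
The minute hand moves 6 degrees per minute.
At 3:31: 31 x 6 = 186 degrees

Final answer: 186 degrees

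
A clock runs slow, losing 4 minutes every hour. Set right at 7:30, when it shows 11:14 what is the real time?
For every 60 true minutes, the faulty clock advances 56 minutes, so 1 faulty-clock minute corresponds to 60/56 true minutes.
From 7:30 to 11:14 on the faulty dial is 224 minutes.
True elapsed: 224 x 60/56 = 240 minutes = 4 hours.
True time: 7:30 + 4 hours = 11:30.

Final answer: 11:30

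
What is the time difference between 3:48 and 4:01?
From 3:48 to 4:01:
(4 x 60 + 1) - (3 x 60 + 48) = 241 - 228 = 13 minutes
= 13 minutes

Final answer: 13 minutes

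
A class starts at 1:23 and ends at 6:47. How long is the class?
From 1:23 to 6:47:
(6 x 60 + 47) - (1 x 60 + 23) = 407 - 83 = 324 minutes
= 5 hours and 24 minutes

Final answer: 5 hours and 24 minutes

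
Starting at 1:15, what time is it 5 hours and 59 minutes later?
Starting time: 1:15
Adding 59 minutes to 15 minutes: 15 + 59 = 74 minutes = 1 hour and 14 minutes
Adding 5 hours: 1 + 5 + 1 (carry) = 7
Final time: 7:14

Final answer: 7:14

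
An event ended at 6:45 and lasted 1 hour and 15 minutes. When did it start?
Starting time: 6:45 = 405 total minutes past 12:00
Subtracting: 1 hour and 15 minutes = 75 minutes
405 - 75 = 330 minutes
= 5 hours and 30 minutes past 12:00 = 5:30

Final answer: 5:30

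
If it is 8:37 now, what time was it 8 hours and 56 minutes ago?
Starting time: 8:37 = 517 total minutes past 12:00
Subtracting: 8 hours and 56 minutes = 536 minutes
517 - 536 = -19 (negative, add 12 hours = 720) = 701 minutes
= 11 hours and 41 minutes past 12:00 = 11:41

Final answer: 11:41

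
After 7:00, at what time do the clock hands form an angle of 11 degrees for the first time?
At t minutes past 7:00, the hour hand is at 30 x 7 + 0.5t degrees and the minute hand is at 6t degrees.
The smaller angle between them is 11 degrees when |30H - 5.5t| = 11 or |30H - 5.5t| = 349.
With H = 7, solve 30 x 7 - 5.5t = +/- target for each target:
  t = (30 x 7 - 11) / 5.5 = 36.18
  t = (30 x 7 + 11) / 5.5 = 40.18
  t = (30 x 7 - 349) / 5.5 = -25.27 (outside (0, 60))
  t = (30 x 7 + 349) / 5.5 = 101.64 (outside (0, 60))
Valid solutions in (0, 60): {36.18, 40.18} minutes.
The first occurrence is t = 36.18 minutes.
The hands form a 11-degree angle at 36.18 minutes past 7:00.

Final answer: 36.18 minutes past 7:00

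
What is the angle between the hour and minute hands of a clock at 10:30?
Hour hand position: 10 x 30 + 30 x 0.5 = 315 degrees
Minute hand position: 30 x 6 = 180 degrees
Difference: |315 - 180| = 135 degrees
The angle between the hands is 135 degrees

Final answer: 135 degrees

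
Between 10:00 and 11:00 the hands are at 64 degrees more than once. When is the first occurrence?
At t minutes past 10:00, the hour hand is at 30 x 10 + 0.5t degrees and the minute hand is at 6t degrees.
The smaller angle between them is 64 degrees when |30H - 5.5t| = 64 or |30H - 5.5t| = 296.
With H = 10, solve 30 x 10 - 5.5t = +/- target for each target:
  t = (30 x 10 - 64) / 5.5 = 42.91
  t = (30 x 10 + 64) / 5.5 = 66.18 (outside (0, 60))
  t = (30 x 10 - 296) / 5.5 = 0.73
  t = (30 x 10 + 296) / 5.5 = 108.36 (outside (0, 60))
Valid solutions in (0, 60): {0.73, 42.91} minutes.
The first occurrence is t = 0.73 minutes.
The hands form a 64-degree angle at 0.73 minutes past 10:00.

Final answer: 0.73 minutes past 10:00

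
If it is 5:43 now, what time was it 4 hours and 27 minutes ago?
Starting time: 5:43 = 343 total minutes past 12:00
Subtracting: 4 hours and 27 minutes = 267 minutes
343 - 267 = 76 minutes
= 1 hour and 16 minutes past 12:00 = 1:16

Final answer: 1:16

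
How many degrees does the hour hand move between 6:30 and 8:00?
The hour hand moves 0.5 degrees per minute.
Time elapsed: 8:00 - 6:30 = 90 minutes
Angular displacement: 90 x 0.5 = 45 degrees

Final answer: 45 degrees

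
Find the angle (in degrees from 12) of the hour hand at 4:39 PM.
The hour hand moves 30 degrees per hour and 0.5 degrees per minute.
At 4:39: (4) x 30 + 39 x 0.5 = 120 + 19.5 = 139.5 degrees

Final answer: 139.5 degrees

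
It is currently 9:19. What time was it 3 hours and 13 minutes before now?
Starting time: 9:19 = 559 total minutes past 12:00
Subtracting: 3 hours and 13 minutes = 193 minutes
559 - 193 = 366 minutes
= 6 hours and 6 minutes past 12:00 = 6:06

Final answer: 6:06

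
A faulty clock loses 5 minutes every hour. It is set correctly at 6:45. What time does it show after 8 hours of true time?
For every 60 true minutes, the faulty clock advances 60 - 5 = 55 minutes.
True elapsed: 8 hours = 480 minutes.
Faulty clock advances: 480 x 55/60 = 440 minutes (drift: 40 minutes behind).
Shown time: 6:45 + 440 minutes = 2:05.

Final answer: 2:05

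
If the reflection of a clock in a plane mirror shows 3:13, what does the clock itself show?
Reflection across the vertical (12-6) axis maps a hand at angle A degrees to (360 - A) degrees, which sends a reading of T minutes past 12:00 to (720 - T) minutes past 12:00.
Mirror reads 3:13 = 193 minutes past 12:00.
Actual time: (720 - 193) mod 720 = 527 minutes = 8:47.

Final answer: 8:47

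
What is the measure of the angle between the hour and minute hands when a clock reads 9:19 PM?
Hour hand position: 9 x 30 + 19 x 0.5 = 279.5 degrees
Minute hand position: 19 x 6 = 114 degrees
Difference: |279.5 - 114| = 165.5 degrees
The angle between the hands is 165.5 degrees

Final answer: 165.5 degrees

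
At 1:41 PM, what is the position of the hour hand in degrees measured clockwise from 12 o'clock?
The hour hand moves 30 degrees per hour and 0.5 degrees per minute.
At 1:41: (1) x 30 + 41 x 0.5 = 30 + 20.5 = 50.5 degrees

Final answer: 50.5 degrees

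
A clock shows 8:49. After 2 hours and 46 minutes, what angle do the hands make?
First find the time 2 hours and 46 minutes after 8:49.
Total minutes: 8 x 60 + 49 + 2 x 60 + 46 = 695.
695 mod 720 = 695 minutes = 11:35.
Now compute the angle at 11:35:
Hour hand: 11 x 30 + 35 x 0.5 = 347.5 degrees
Minute hand: 35 x 6 = 210 degrees
Difference: |347.5 - 210| = 137.5 degrees
The angle is 137.5 degrees

Final answer: 137.5 degrees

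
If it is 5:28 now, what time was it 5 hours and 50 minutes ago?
Starting time: 5:28 = 328 total minutes past 12:00
Subtracting: 5 hours and 50 minutes = 350 minutes
328 - 350 = -22 (negative, add 12 hours = 720) = 698 minutes
= 11 hours and 38 minutes past 12:00 = 11:38

Final answer: 11:38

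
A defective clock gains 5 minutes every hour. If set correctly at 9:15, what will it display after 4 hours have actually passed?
For every 60 true minutes, the faulty clock advances 60 + 5 = 65 minutes.
True elapsed: 4 hours = 240 minutes.
Faulty clock advances: 240 x 65/60 = 260 minutes (drift: 20 minutes ahead).
Shown time: 9:15 + 260 minutes = 1:35.

Final answer: 1:35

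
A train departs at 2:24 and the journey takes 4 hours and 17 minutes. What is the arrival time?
Starting time: 2:24
Adding 17 minutes to 24 minutes: 24 + 17 = 41 minutes
Adding 4 hours: 2 + 4 = 6
Final time: 6:41

Final answer: 6:41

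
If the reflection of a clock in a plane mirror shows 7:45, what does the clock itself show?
Reflection across the vertical (12-6) axis maps a hand at angle A degrees to (360 - A) degrees, which sends a reading of T minutes past 12:00 to (720 - T) minutes past 12:00.
Mirror reads 7:45 = 465 minutes past 12:00.
Actual time: (720 - 465) mod 720 = 255 minutes = 4:15.

Final answer: 4:15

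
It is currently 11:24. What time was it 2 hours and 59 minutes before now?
Starting time: 11:24 = 684 total minutes past 12:00
Subtracting: 2 hours and 59 minutes = 179 minutes
684 - 179 = 505 minutes
= 8 hours and 25 minutes past 12:00 = 8:25

Final answer: 8:25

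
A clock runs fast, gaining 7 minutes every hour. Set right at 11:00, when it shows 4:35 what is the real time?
For every 60 true minutes, the faulty clock advances 67 minutes, so 1 faulty-clock minute corresponds to 60/67 true minutes.
From 11:00 to 4:35 on the faulty dial is 335 minutes.
True elapsed: 335 x 60/67 = 300 minutes = 5 hours.
True time: 11:00 + 5 hours = 4:00.

Final answer: 4:00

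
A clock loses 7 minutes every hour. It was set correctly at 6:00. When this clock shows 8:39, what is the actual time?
For every 60 true minutes, the faulty clock advances 53 minutes, so 1 faulty-clock minute corresponds to 60/53 true minutes.
From 6:00 to 8:39 on the faulty dial is 159 minutes.
True elapsed: 159 x 60/53 = 180 minutes = 3 hours.
True time: 6:00 + 3 hours = 9:00.

Final answer: 9:00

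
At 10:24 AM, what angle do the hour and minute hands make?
Hour hand position: 10 x 30 + 24 x 0.5 = 312 degrees
Minute hand position: 24 x 6 = 144 degrees
Difference: |312 - 144| = 168 degrees
The angle between the hands is 168 degrees

Final answer: 168 degrees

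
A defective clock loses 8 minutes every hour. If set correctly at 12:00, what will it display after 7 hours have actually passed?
For every 60 true minutes, the faulty clock advances 60 - 8 = 52 minutes.
True elapsed: 7 hours = 420 minutes.
Faulty clock advances: 420 x 52/60 = 364 minutes (drift: 56 minutes behind).
Shown time: 12:00 + 364 minutes = 6:04.

Final answer: 6:04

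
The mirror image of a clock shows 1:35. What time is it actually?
Reflection across the vertical (12-6) axis maps a hand at angle A degrees to (360 - A) degrees, which sends a reading of T minutes past 12:00 to (720 - T) minutes past 12:00.
Mirror reads 1:35 = 95 minutes past 12:00.
Actual time: (720 - 95) mod 720 = 625 minutes = 10:25.

Final answer: 10:25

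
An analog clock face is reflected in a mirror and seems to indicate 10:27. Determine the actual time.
Reflection across the vertical (12-6) axis maps a hand at angle A degrees to (360 - A) degrees, which sends a reading of T minutes past 12:00 to (720 - T) minutes past 12:00.
Mirror reads 10:27 = 627 minutes past 12:00.
Actual time: (720 - 627) mod 720 = 93 minutes = 1:33.

Final answer: 1:33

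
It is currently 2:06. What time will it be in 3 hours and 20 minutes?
Starting time: 2:06
Adding 20 minutes to 6 minutes: 6 + 20 = 26 minutes
Adding 3 hours: 2 + 3 = 5
Final time: 5:26

Final answer: 5:26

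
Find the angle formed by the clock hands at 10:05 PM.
Hour hand position: 10 x 30 + 5 x 0.5 = 302.5 degrees
Minute hand position: 5 x 6 = 30 degrees
Difference: |302.5 - 30| = 272.5 degrees
Since 272.5 > 180, the smaller angle is 360 - 272.5 = 87.5 degrees

Final answer: 87.5 degrees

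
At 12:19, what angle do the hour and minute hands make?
Hour hand position: 0 x 30 + 19 x 0.5 = 9.5 degrees
Minute hand position: 19 x 6 = 114 degrees
Difference: |9.5 - 114| = 104.5 degrees
The angle between the hands is 104.5 degrees

Final answer: 104.5 degrees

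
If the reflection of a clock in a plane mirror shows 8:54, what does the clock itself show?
Reflection across the vertical (12-6) axis maps a hand at angle A degrees to (360 - A) degrees, which sends a reading of T minutes past 12:00 to (720 - T) minutes past 12:00.
Mirror reads 8:54 = 534 minutes past 12:00.
Actual time: (720 - 534) mod 720 = 186 minutes = 3:06.

Final answer: 3:06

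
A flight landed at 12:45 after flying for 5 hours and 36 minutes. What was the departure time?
Starting time: 12:45 = 45 total minutes past 12:00
Subtracting: 5 hours and 36 minutes = 336 minutes
45 - 336 = -291 (negative, add 12 hours = 720) = 429 minutes
= 7 hours and 9 minutes past 12:00 = 7:09

Final answer: 7:09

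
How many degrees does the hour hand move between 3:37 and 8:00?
The hour hand moves 0.5 degrees per minute.
Time elapsed: 8:00 - 3:37 = 263 minutes
Angular displacement: 263 x 0.5 = 131.5 degrees

Final answer: 131.5 degrees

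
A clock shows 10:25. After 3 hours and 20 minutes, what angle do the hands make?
First find the time 3 hours and 20 minutes after 10:25.
Total minutes: 10 x 60 + 25 + 3 x 60 + 20 = 825.
825 mod 720 = 105 minutes = 1:45.
Now compute the angle at 1:45:
Hour hand: 1 x 30 + 45 x 0.5 = 52.5 degrees
Minute hand: 45 x 6 = 270 degrees
Difference: |52.5 - 270| = 217.5 degrees
Smaller angle: 360 - 217.5 = 142.5 degrees

Final answer: 142.5 degrees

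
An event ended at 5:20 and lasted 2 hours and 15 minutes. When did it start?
Starting time: 5:20 = 320 total minutes past 12:00
Subtracting: 2 hours and 15 minutes = 135 minutes
320 - 135 = 185 minutes
= 3 hours and 5 minutes past 12:00 = 3:05

Final answer: 3:05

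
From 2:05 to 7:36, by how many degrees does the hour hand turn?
The hour hand moves 0.5 degrees per minute.
Time elapsed: 7:36 - 2:05 = 331 minutes
Angular displacement: 331 x 0.5 = 165.5 degrees

Final answer: 165.5 degrees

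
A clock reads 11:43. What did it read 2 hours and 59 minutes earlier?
Starting time: 11:43 = 703 total minutes past 12:00
Subtracting: 2 hours and 59 minutes = 179 minutes
703 - 179 = 524 minutes
= 8 hours and 44 minutes past 12:00 = 8:44

Final answer: 8:44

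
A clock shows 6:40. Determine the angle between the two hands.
Hour hand position: 6 x 30 + 40 x 0.5 = 200 degrees
Minute hand position: 40 x 6 = 240 degrees
Difference: |200 - 240| = 40 degrees
The angle between the hands is 40 degrees

Final answer: 40 degrees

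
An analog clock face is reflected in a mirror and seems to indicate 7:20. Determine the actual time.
Reflection across the vertical (12-6) axis maps a hand at angle A degrees to (360 - A) degrees, which sends a reading of T minutes past 12:00 to (720 - T) minutes past 12:00.
Mirror reads 7:20 = 440 minutes past 12:00.
Actual time: (720 - 440) mod 720 = 280 minutes = 4:40.

Final answer: 4:40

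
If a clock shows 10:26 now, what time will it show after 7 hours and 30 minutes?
Starting time: 10:26
Adding 30 minutes to 26 minutes: 26 + 30 = 56 minutes
Adding 7 hours: 10 + 7 = 17 - 12 = 5
Final time: 5:56

Final answer: 5:56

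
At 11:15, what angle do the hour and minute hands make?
Hour hand position: 11 x 30 + 15 x 0.5 = 337.5 degrees
Minute hand position: 15 x 6 = 90 degrees
Difference: |337.5 - 90| = 247.5 degrees
Since 247.5 > 180, the smaller angle is 360 - 247.5 = 112.5 degrees

Final answer: 112.5 degrees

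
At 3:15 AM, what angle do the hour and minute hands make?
Hour hand position: 3 x 30 + 15 x 0.5 = 97.5 degrees
Minute hand position: 15 x 6 = 90 degrees
Difference: |97.5 - 90| = 7.5 degrees
The angle between the hands is 7.5 degrees

Final answer: 7.5 degrees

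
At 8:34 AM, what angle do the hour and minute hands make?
Hour hand position: 8 x 30 + 34 x 0.5 = 257 degrees
Minute hand position: 34 x 6 = 204 degrees
Difference: |257 - 204| = 53 degrees
The angle between the hands is 53 degrees

Final answer: 53 degrees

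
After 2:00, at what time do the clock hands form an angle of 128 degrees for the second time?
At t minutes past 2:00, the hour hand is at 30 x 2 + 0.5t degrees and the minute hand is at 6t degrees.
The smaller angle between them is 128 degrees when |30H - 5.5t| = 128 or |30H - 5.5t| = 232.
With H = 2, solve 30 x 2 - 5.5t = +/- target for each target:
  t = (30 x 2 - 128) / 5.5 = -12.36 (outside (0, 60))
  t = (30 x 2 + 128) / 5.5 = 34.18
  t = (30 x 2 - 232) / 5.5 = -31.27 (outside (0, 60))
  t = (30 x 2 + 232) / 5.5 = 53.09
Valid solutions in (0, 60): {34.18, 53.09} minutes.
The second occurrence is t = 53.09 minutes.
The hands form a 128-degree angle at 53.09 minutes past 2:00.

Final answer: 53.09 minutes past 2:00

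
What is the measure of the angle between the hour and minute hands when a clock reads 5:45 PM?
Hour hand position: 5 x 30 + 45 x 0.5 = 172.5 degrees
Minute hand position: 45 x 6 = 270 degrees
Difference: |172.5 - 270| = 97.5 degrees
The angle between the hands is 97.5 degrees

Final answer: 97.5 degrees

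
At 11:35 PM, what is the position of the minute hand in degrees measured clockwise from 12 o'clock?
The minute hand moves 6 degrees per minute.
At 11:35: 35 x 6 = 210 degrees

Final answer: 210 degrees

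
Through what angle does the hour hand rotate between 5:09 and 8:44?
The hour hand moves 0.5 degrees per minute.
Time elapsed: 8:44 - 5:09 = 215 minutes
Angular displacement: 215 x 0.5 = 107.5 degrees

Final answer: 107.5 degrees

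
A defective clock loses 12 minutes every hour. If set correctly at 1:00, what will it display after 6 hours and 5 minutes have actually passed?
For every 60 true minutes, the faulty clock advances 60 - 12 = 48 minutes.
True elapsed: 6 hours and 5 minutes = 365 minutes.
Faulty clock advances: 365 x 48/60 = 292 minutes (drift: 73 minutes behind).
Shown time: 1:00 + 292 minutes = 5:52.

Final answer: 5:52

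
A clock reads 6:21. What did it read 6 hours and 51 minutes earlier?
Starting time: 6:21 = 381 total minutes past 12:00
Subtracting: 6 hours and 51 minutes = 411 minutes
381 - 411 = -30 (negative, add 12 hours = 720) = 690 minutes
= 11 hours and 30 minutes past 12:00 = 11:30

Final answer: 11:30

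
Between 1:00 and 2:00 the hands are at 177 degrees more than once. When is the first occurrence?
At t minutes past 1:00, the hour hand is at 30 x 1 + 0.5t degrees and the minute hand is at 6t degrees.
The smaller angle between them is 177 degrees when |30H - 5.5t| = 177 or |30H - 5.5t| = 183.
With H = 1, solve 30 x 1 - 5.5t = +/- target for each target:
  t = (30 x 1 - 177) / 5.5 = -26.73 (outside (0, 60))
  t = (30 x 1 + 177) / 5.5 = 37.64
  t = (30 x 1 - 183) / 5.5 = -27.82 (outside (0, 60))
  t = (30 x 1 + 183) / 5.5 = 38.73
Valid solutions in (0, 60): {37.64, 38.73} minutes.
The first occurrence is t = 37.64 minutes.
The hands form a 177-degree angle at 37.64 minutes past 1:00.

Final answer: 37.64 minutes past 1:00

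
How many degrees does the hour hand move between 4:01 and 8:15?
The hour hand moves 0.5 degrees per minute.
Time elapsed: 8:15 - 4:01 = 254 minutes
Angular displacement: 254 x 0.5 = 127 degrees

Final answer: 127 degrees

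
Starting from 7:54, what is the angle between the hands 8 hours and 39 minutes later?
First find the time 8 hours and 39 minutes after 7:54.
Total minutes: 7 x 60 + 54 + 8 x 60 + 39 = 993.
993 mod 720 = 273 minutes = 4:33.
Now compute the angle at 4:33:
Hour hand: 4 x 30 + 33 x 0.5 = 136.5 degrees
Minute hand: 33 x 6 = 198 degrees
Difference: |136.5 - 198| = 61.5 degrees
The angle is 61.5 degrees

Final answer: 61.5 degrees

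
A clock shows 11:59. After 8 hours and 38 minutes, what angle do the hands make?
First find the time 8 hours and 38 minutes after 11:59.
Total minutes: 11 x 60 + 59 + 8 x 60 + 38 = 1237.
1237 mod 720 = 517 minutes = 8:37.
Now compute the angle at 8:37:
Hour hand: 8 x 30 + 37 x 0.5 = 258.5 degrees
Minute hand: 37 x 6 = 222 degrees
Difference: |258.5 - 222| = 36.5 degrees
The angle is 36.5 degrees

Final answer: 36.5 degrees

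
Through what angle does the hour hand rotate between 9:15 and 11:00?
The hour hand moves 0.5 degrees per minute.
Time elapsed: 11:00 - 9:15 = 105 minutes
Angular displacement: 105 x 0.5 = 52.5 degrees

Final answer: 52.5 degrees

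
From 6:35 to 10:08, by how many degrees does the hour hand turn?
The hour hand moves 0.5 degrees per minute.
Time elapsed: 10:08 - 6:35 = 213 minutes
Angular displacement: 213 x 0.5 = 106.5 degrees

Final answer: 106.5 degrees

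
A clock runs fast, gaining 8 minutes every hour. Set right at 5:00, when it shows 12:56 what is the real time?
For every 60 true minutes, the faulty clock advances 68 minutes, so 1 faulty-clock minute corresponds to 60/68 true minutes.
From 5:00 to 12:56 on the faulty dial is 476 minutes.
True elapsed: 476 x 60/68 = 420 minutes = 7 hours.
True time: 5:00 + 7 hours = 12:00.

Final answer: 12:00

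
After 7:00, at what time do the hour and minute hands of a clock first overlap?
The minute hand gains 5.5 degrees per minute on the hour hand.
At 7:00, the hour hand is at 210 degrees and the minute hand is at 0 degrees.
The gap is 210 degrees. Time to close: 210/5.5 = 60 x 7/11 = 38.18 minutes.
The hands overlap at 38.18 minutes past 7:00.

Final answer: 38.18 minutes past 7:00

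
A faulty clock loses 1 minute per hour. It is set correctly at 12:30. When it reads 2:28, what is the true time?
For every 60 true minutes, the faulty clock advances 59 minutes, so 1 faulty-clock minute corresponds to 60/59 true minutes.
From 12:30 to 2:28 on the faulty dial is 118 minutes.
True elapsed: 118 x 60/59 = 120 minutes = 2 hours.
True time: 12:30 + 2 hours = 2:30.

Final answer: 2:30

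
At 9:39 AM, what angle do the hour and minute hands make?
Hour hand position: 9 x 30 + 39 x 0.5 = 289.5 degrees
Minute hand position: 39 x 6 = 234 degrees
Difference: |289.5 - 234| = 55.5 degrees
The angle between the hands is 55.5 degrees

Final answer: 55.5 degrees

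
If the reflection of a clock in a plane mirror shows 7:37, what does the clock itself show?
Reflection across the vertical (12-6) axis maps a hand at angle A degrees to (360 - A) degrees, which sends a reading of T minutes past 12:00 to (720 - T) minutes past 12:00.
Mirror reads 7:37 = 457 minutes past 12:00.
Actual time: (720 - 457) mod 720 = 263 minutes = 4:23.

Final answer: 4:23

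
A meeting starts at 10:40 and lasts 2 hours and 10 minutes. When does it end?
Starting time: 10:40
Adding 10 minutes to 40 minutes: 40 + 10 = 50 minutes
Adding 2 hours: 10 + 2 = 12
Final time: 12:50

Final answer: 12:50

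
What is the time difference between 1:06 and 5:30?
From 1:06 to 5:30:
(5 x 60 + 30) - (1 x 60 + 6) = 330 - 66 = 264 minutes
= 4 hours and 24 minutes

Final answer: 4 hours and 24 minutes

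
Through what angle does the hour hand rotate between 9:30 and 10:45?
The hour hand moves 0.5 degrees per minute.
Time elapsed: 10:45 - 9:30 = 75 minutes
Angular displacement: 75 x 0.5 = 37.5 degrees

Final answer: 37.5 degrees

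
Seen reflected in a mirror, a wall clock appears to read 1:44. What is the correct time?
Reflection across the vertical (12-6) axis maps a hand at angle A degrees to (360 - A) degrees, which sends a reading of T minutes past 12:00 to (720 - T) minutes past 12:00.
Mirror reads 1:44 = 104 minutes past 12:00.
Actual time: (720 - 104) mod 720 = 616 minutes = 10:16.

Final answer: 10:16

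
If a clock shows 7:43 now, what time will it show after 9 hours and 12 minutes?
Starting time: 7:43
Adding 12 minutes to 43 minutes: 43 + 12 = 55 minutes
Adding 9 hours: 7 + 9 = 16 - 12 = 4
Final time: 4:55

Final answer: 4:55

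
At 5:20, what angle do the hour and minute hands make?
Hour hand position: 5 x 30 + 20 x 0.5 = 160 degrees
Minute hand position: 20 x 6 = 120 degrees
Difference: |160 - 120| = 40 degrees
The angle between the hands is 40 degrees

Final answer: 40 degrees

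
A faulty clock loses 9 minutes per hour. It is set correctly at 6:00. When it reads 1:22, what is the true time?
For every 60 true minutes, the faulty clock advances 51 minutes, so 1 faulty-clock minute corresponds to 60/51 true minutes.
From 6:00 to 1:22 on the faulty dial is 442 minutes.
True elapsed: 442 x 60/51 = 520 minutes = 8 hours and 40 minutes.
True time: 6:00 + 8 hours and 40 minutes = 2:40.

Final answer: 2:40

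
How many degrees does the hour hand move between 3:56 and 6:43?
The hour hand moves 0.5 degrees per minute.
Time elapsed: 6:43 - 3:56 = 167 minutes
Angular displacement: 167 x 0.5 = 83.5 degrees

Final answer: 83.5 degrees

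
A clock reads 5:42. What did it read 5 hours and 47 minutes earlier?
Starting time: 5:42 = 342 total minutes past 12:00
Subtracting: 5 hours and 47 minutes = 347 minutes
342 - 347 = -5 (negative, add 12 hours = 720) = 715 minutes
= 11 hours and 55 minutes past 12:00 = 11:55

Final answer: 11:55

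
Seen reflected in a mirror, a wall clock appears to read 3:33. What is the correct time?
Reflection across the vertical (12-6) axis maps a hand at angle A degrees to (360 - A) degrees, which sends a reading of T minutes past 12:00 to (720 - T) minutes past 12:00.
Mirror reads 3:33 = 213 minutes past 12:00.
Actual time: (720 - 213) mod 720 = 507 minutes = 8:27.

Final answer: 8:27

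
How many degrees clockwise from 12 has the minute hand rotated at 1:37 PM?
The minute hand moves 6 degrees per minute.
At 1:37: 37 x 6 = 222 degrees

Final answer: 222 degrees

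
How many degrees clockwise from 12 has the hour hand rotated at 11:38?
The hour hand moves 30 degrees per hour and 0.5 degrees per minute.
At 11:38: (11) x 30 + 38 x 0.5 = 330 + 19 = 349 degrees

Final answer: 349 degrees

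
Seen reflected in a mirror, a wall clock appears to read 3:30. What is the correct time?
Reflection across the vertical (12-6) axis maps a hand at angle A degrees to (360 - A) degrees, which sends a reading of T minutes past 12:00 to (720 - T) minutes past 12:00.
Mirror reads 3:30 = 210 minutes past 12:00.
Actual time: (720 - 210) mod 720 = 510 minutes = 8:30.

Final answer: 8:30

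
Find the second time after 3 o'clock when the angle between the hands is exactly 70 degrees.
At t minutes past 3:00, the hour hand is at 30 x 3 + 0.5t degrees and the minute hand is at 6t degrees.
The smaller angle between them is 70 degrees when |30H - 5.5t| = 70 or |30H - 5.5t| = 290.
With H = 3, solve 30 x 3 - 5.5t = +/- target for each target:
  t = (30 x 3 - 70) / 5.5 = 3.64
  t = (30 x 3 + 70) / 5.5 = 29.09
  t = (30 x 3 - 290) / 5.5 = -36.36 (outside (0, 60))
  t = (30 x 3 + 290) / 5.5 = 69.09 (outside (0, 60))
Valid solutions in (0, 60): {3.64, 29.09} minutes.
The second occurrence is t = 29.09 minutes.
The hands form a 70-degree angle at 29.09 minutes past 3:00.

Final answer: 29.09 minutes past 3:00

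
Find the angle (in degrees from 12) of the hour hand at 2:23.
The hour hand moves 30 degrees per hour and 0.5 degrees per minute.
At 2:23: (2) x 30 + 23 x 0.5 = 60 + 11.5 = 71.5 degrees

Final answer: 71.5 degrees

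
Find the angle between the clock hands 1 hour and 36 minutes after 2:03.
First find the time 1 hour and 36 minutes after 2:03.
Total minutes: 2 x 60 + 3 + 1 x 60 + 36 = 219.
219 mod 720 = 219 minutes = 3:39.
Now compute the angle at 3:39:
Hour hand: 3 x 30 + 39 x 0.5 = 109.5 degrees
Minute hand: 39 x 6 = 234 degrees
Difference: |109.5 - 234| = 124.5 degrees
The angle is 124.5 degrees

Final answer: 124.5 degrees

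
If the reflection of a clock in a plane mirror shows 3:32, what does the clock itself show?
Reflection across the vertical (12-6) axis maps a hand at angle A degrees to (360 - A) degrees, which sends a reading of T minutes past 12:00 to (720 - T) minutes past 12:00.
Mirror reads 3:32 = 212 minutes past 12:00.
Actual time: (720 - 212) mod 720 = 508 minutes = 8:28.

Final answer: 8:28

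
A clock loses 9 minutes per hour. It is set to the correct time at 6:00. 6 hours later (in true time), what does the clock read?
For every 60 true minutes, the faulty clock advances 60 - 9 = 51 minutes.
True elapsed: 6 hours = 360 minutes.
Faulty clock advances: 360 x 51/60 = 306 minutes (drift: 54 minutes behind).
Shown time: 6:00 + 306 minutes = 11:06.

Final answer: 11:06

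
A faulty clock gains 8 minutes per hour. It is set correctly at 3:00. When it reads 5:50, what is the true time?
For every 60 true minutes, the faulty clock advances 68 minutes, so 1 faulty-clock minute corresponds to 60/68 true minutes.
From 3:00 to 5:50 on the faulty dial is 170 minutes.
True elapsed: 170 x 60/68 = 150 minutes = 2 hours and 30 minutes.
True time: 3:00 + 2 hours and 30 minutes = 5:30.

Final answer: 5:30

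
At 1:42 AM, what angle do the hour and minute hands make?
Hour hand position: 1 x 30 + 42 x 0.5 = 51 degrees
Minute hand position: 42 x 6 = 252 degrees
Difference: |51 - 252| = 201 degrees
Since 201 > 180, the smaller angle is 360 - 201 = 159 degrees

Final answer: 159 degrees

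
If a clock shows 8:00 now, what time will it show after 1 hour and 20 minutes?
Starting time: 8:00
Adding 20 minutes to 0 minutes: 0 + 20 = 20 minutes
Adding 1 hour: 8 + 1 = 9
Final time: 9:20

Final answer: 9:20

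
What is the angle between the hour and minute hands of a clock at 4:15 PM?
Hour hand position: 4 x 30 + 15 x 0.5 = 127.5 degrees
Minute hand position: 15 x 6 = 90 degrees
Difference: |127.5 - 90| = 37.5 degrees
The angle between the hands is 37.5 degrees

Final answer: 37.5 degrees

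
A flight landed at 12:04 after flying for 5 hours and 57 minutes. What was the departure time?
Starting time: 12:04 = 4 total minutes past 12:00
Subtracting: 5 hours and 57 minutes = 357 minutes
4 - 357 = -353 (negative, add 12 hours = 720) = 367 minutes
= 6 hours and 7 minutes past 12:00 = 6:07

Final answer: 6:07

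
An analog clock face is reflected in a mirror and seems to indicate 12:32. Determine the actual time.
Reflection across the vertical (12-6) axis maps a hand at angle A degrees to (360 - A) degrees, which sends a reading of T minutes past 12:00 to (720 - T) minutes past 12:00.
Mirror reads 12:32 = 32 minutes past 12:00.
Actual time: (720 - 32) mod 720 = 688 minutes = 11:28.

Final answer: 11:28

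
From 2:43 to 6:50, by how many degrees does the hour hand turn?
The hour hand moves 0.5 degrees per minute.
Time elapsed: 6:50 - 2:43 = 247 minutes
Angular displacement: 247 x 0.5 = 123.5 degrees

Final answer: 123.5 degrees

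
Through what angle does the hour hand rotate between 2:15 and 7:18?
The hour hand moves 0.5 degrees per minute.
Time elapsed: 7:18 - 2:15 = 303 minutes
Angular displacement: 303 x 0.5 = 151.5 degrees

Final answer: 151.5 degrees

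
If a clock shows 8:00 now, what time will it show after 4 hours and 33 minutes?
Starting time: 8:00
Adding 33 minutes to 0 minutes: 0 + 33 = 33 minutes
Adding 4 hours: 8 + 4 = 12
Final time: 12:33

Final answer: 12:33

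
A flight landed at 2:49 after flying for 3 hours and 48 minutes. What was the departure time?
Starting time: 2:49 = 169 total minutes past 12:00
Subtracting: 3 hours and 48 minutes = 228 minutes
169 - 228 = -59 (negative, add 12 hours = 720) = 661 minutes
= 11 hours and 1 minute past 12:00 = 11:01

Final answer: 11:01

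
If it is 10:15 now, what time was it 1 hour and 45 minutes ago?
Starting time: 10:15 = 615 total minutes past 12:00
Subtracting: 1 hour and 45 minutes = 105 minutes
615 - 105 = 510 minutes
= 8 hours and 30 minutes past 12:00 = 8:30

Final answer: 8:30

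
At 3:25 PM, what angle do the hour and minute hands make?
Hour hand position: 3 x 30 + 25 x 0.5 = 102.5 degrees
Minute hand position: 25 x 6 = 150 degrees
Difference: |102.5 - 150| = 47.5 degrees
The angle between the hands is 47.5 degrees

Final answer: 47.5 degrees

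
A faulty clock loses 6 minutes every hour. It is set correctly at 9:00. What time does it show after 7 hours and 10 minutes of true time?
For every 60 true minutes, the faulty clock advances 60 - 6 = 54 minutes.
True elapsed: 7 hours and 10 minutes = 430 minutes.
Faulty clock advances: 430 x 54/60 = 387 minutes (drift: 43 minutes behind).
Shown time: 9:00 + 387 minutes = 3:27.

Final answer: 3:27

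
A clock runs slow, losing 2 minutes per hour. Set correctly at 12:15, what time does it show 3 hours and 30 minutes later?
For every 60 true minutes, the faulty clock advances 60 - 2 = 58 minutes.
True elapsed: 3 hours and 30 minutes = 210 minutes.
Faulty clock advances: 210 x 58/60 = 203 minutes (drift: 7 minutes behind).
Shown time: 12:15 + 203 minutes = 3:38.

Final answer: 3:38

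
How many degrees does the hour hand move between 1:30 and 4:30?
The hour hand moves 0.5 degrees per minute.
Time elapsed: 4:30 - 1:30 = 180 minutes
Angular displacement: 180 x 0.5 = 90 degrees

Final answer: 90 degrees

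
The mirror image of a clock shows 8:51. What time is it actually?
Reflection across the vertical (12-6) axis maps a hand at angle A degrees to (360 - A) degrees, which sends a reading of T minutes past 12:00 to (720 - T) minutes past 12:00.
Mirror reads 8:51 = 531 minutes past 12:00.
Actual time: (720 - 531) mod 720 = 189 minutes = 3:09.

Final answer: 3:09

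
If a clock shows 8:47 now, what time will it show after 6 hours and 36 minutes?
Starting time: 8:47
Adding 36 minutes to 47 minutes: 47 + 36 = 83 minutes = 1 hour and 23 minutes
Adding 6 hours: 8 + 6 + 1 (carry) = 15 - 12 = 3
Final time: 3:23

Final answer: 3:23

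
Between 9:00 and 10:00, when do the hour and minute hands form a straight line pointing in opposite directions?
For hands to be 180 degrees apart: |30H - 5.5t| = 180
With H = 9: t = (30 x 9 + 180)/5.5 = 81.82 or t = (30 x 9 - 180)/5.5 = 16.36
First valid solution (0 < t < 60): t = 16.36 minutes
The hands are opposite at 16.36 minutes past 9:00.

Final answer: 16.36 minutes past 9:00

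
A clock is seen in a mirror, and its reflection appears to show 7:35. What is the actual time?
Reflection across the vertical (12-6) axis maps a hand at angle A degrees to (360 - A) degrees, which sends a reading of T minutes past 12:00 to (720 - T) minutes past 12:00.
Mirror reads 7:35 = 455 minutes past 12:00.
Actual time: (720 - 455) mod 720 = 265 minutes = 4:25.

Final answer: 4:25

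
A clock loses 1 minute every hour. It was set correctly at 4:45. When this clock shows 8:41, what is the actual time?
For every 60 true minutes, the faulty clock advances 59 minutes, so 1 faulty-clock minute corresponds to 60/59 true minutes.
From 4:45 to 8:41 on the faulty dial is 236 minutes.
True elapsed: 236 x 60/59 = 240 minutes = 4 hours.
True time: 4:45 + 4 hours = 8:45.

Final answer: 8:45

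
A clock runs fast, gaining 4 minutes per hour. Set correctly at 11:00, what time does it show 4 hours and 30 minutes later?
For every 60 true minutes, the faulty clock advances 60 + 4 = 64 minutes.
True elapsed: 4 hours and 30 minutes = 270 minutes.
Faulty clock advances: 270 x 64/60 = 288 minutes (drift: 18 minutes ahead).
Shown time: 11:00 + 288 minutes = 3:48.

Final answer: 3:48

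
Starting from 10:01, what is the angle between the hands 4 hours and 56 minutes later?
First find the time 4 hours and 56 minutes after 10:01.
Total minutes: 10 x 60 + 1 + 4 x 60 + 56 = 897.
897 mod 720 = 177 minutes = 2:57.
Now compute the angle at 2:57:
Hour hand: 2 x 30 + 57 x 0.5 = 88.5 degrees
Minute hand: 57 x 6 = 342 degrees
Difference: |88.5 - 342| = 253.5 degrees
Smaller angle: 360 - 253.5 = 106.5 degrees

Final answer: 106.5 degrees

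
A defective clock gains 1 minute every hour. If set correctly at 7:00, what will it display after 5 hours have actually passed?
For every 60 true minutes, the faulty clock advances 60 + 1 = 61 minutes.
True elapsed: 5 hours = 300 minutes.
Faulty clock advances: 300 x 61/60 = 305 minutes (drift: 5 minutes ahead).
Shown time: 7:00 + 305 minutes = 12:05.

Final answer: 12:05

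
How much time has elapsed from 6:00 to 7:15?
From 6:00 to 7:15:
(7 x 60 + 15) - (6 x 60 + 0) = 435 - 360 = 75 minutes
= 1 hour and 15 minutes

Final answer: 1 hour and 15 minutes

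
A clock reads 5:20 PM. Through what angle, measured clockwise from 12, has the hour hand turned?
The hour hand moves 30 degrees per hour and 0.5 degrees per minute.
At 5:20: (5) x 30 + 20 x 0.5 = 150 + 10 = 160 degrees

Final answer: 160 degrees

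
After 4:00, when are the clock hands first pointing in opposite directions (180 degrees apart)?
For hands to be 180 degrees apart: |30H - 5.5t| = 180
With H = 4: t = (30 x 4 + 180)/5.5 = 54.55 or t = (30 x 4 - 180)/5.5 = -10.91
First valid solution (0 < t < 60): t = 54.55 minutes
The hands are opposite at 54.55 minutes past 4:00.

Final answer: 54.55 minutes past 4:00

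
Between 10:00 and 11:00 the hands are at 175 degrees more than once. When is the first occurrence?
At t minutes past 10:00, the hour hand is at 30 x 10 + 0.5t degrees and the minute hand is at 6t degrees.
The smaller angle between them is 175 degrees when |30H - 5.5t| = 175 or |30H - 5.5t| = 185.
With H = 10, solve 30 x 10 - 5.5t = +/- target for each target:
  t = (30 x 10 - 175) / 5.5 = 22.73
  t = (30 x 10 + 175) / 5.5 = 86.36 (outside (0, 60))
  t = (30 x 10 - 185) / 5.5 = 20.91
  t = (30 x 10 + 185) / 5.5 = 88.18 (outside (0, 60))
Valid solutions in (0, 60): {20.91, 22.73} minutes.
The first occurrence is t = 20.91 minutes.
The hands form a 175-degree angle at 20.91 minutes past 10:00.

Final answer: 20.91 minutes past 10:00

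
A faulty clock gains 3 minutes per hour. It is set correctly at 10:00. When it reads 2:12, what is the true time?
For every 60 true minutes, the faulty clock advances 63 minutes, so 1 faulty-clock minute corresponds to 60/63 true minutes.
From 10:00 to 2:12 on the faulty dial is 252 minutes.
True elapsed: 252 x 60/63 = 240 minutes = 4 hours.
True time: 10:00 + 4 hours = 2:00.

Final answer: 2:00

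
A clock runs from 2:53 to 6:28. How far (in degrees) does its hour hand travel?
The hour hand moves 0.5 degrees per minute.
Time elapsed: 6:28 - 2:53 = 215 minutes
Angular displacement: 215 x 0.5 = 107.5 degrees

Final answer: 107.5 degrees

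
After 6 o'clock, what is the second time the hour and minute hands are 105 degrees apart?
At t minutes past 6:00, the hour hand is at 30 x 6 + 0.5t degrees and the minute hand is at 6t degrees.
The smaller angle between them is 105 degrees when |30H - 5.5t| = 105 or |30H - 5.5t| = 255.
With H = 6, solve 30 x 6 - 5.5t = +/- target for each target:
  t = (30 x 6 - 105) / 5.5 = 13.64
  t = (30 x 6 + 105) / 5.5 = 51.82
  t = (30 x 6 - 255) / 5.5 = -13.64 (outside (0, 60))
  t = (30 x 6 + 255) / 5.5 = 79.09 (outside (0, 60))
Valid solutions in (0, 60): {13.64, 51.82} minutes.
The second occurrence is t = 51.82 minutes.
The hands form a 105-degree angle at 51.82 minutes past 6:00.

Final answer: 51.82 minutes past 6:00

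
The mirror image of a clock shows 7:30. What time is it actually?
Reflection across the vertical (12-6) axis maps a hand at angle A degrees to (360 - A) degrees, which sends a reading of T minutes past 12:00 to (720 - T) minutes past 12:00.
Mirror reads 7:30 = 450 minutes past 12:00.
Actual time: (720 - 450) mod 720 = 270 minutes = 4:30.

Final answer: 4:30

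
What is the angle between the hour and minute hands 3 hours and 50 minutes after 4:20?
First find the time 3 hours and 50 minutes after 4:20.
Total minutes: 4 x 60 + 20 + 3 x 60 + 50 = 490.
490 mod 720 = 490 minutes = 8:10.
Now compute the angle at 8:10:
Hour hand: 8 x 30 + 10 x 0.5 = 245 degrees
Minute hand: 10 x 6 = 60 degrees
Difference: |245 - 60| = 185 degrees
Smaller angle: 360 - 185 = 175 degrees

Final answer: 175 degrees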